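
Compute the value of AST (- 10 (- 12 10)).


Evaluate inner: (- 12 10) = 2
Evaluate root: (- 10 2) = 8
Result: 8


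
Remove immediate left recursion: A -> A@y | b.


Left-recursive alternatives: A@y; non-recursive: b
Introduce A': A -> bA', A' -> @yA' | ε


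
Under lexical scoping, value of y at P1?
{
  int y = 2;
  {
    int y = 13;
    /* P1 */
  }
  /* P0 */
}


y declared in the same block as P1
y = 13


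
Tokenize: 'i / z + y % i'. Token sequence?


Scan left to right, longest-match per lexeme
Tokens: ID(i), OP(/), ID(z), OP(+), ID(y), OP(%), ID(i)


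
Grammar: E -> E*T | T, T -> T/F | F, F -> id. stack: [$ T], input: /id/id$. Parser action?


shift '/' to continue T -> T/F
Action: shift


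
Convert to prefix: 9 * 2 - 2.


left-to-right (same/higher precedence on left): tree is (- (* 9 2) 2)
Prefix: - * 9 2 2


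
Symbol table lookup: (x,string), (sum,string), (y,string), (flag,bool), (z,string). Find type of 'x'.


Lookup 'x' → type string


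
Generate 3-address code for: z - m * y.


Break into single-operator statements:
t1 = m * y
t2 = z - t1


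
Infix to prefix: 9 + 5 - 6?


left-to-right (same/higher precedence on left): tree is (- (+ 9 5) 6)
Prefix: - + 9 5 6


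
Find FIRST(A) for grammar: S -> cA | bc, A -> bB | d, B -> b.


Per alternative of A: FIRST(bB) = {b}; FIRST(d) = {d}
FIRST(A) = {b, d}


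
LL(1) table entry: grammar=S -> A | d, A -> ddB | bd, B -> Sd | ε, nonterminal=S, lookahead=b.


For [S, b]: 'b' ∈ FIRST(A)
Entry: S -> A


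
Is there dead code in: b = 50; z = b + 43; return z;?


b is read by z's definition; z is returned
No dead code


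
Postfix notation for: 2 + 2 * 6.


* has higher precedence, evaluate 2*6 first
Postfix: 2 2 6 * +


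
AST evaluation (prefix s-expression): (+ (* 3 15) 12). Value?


Evaluate inner: (* 3 15) = 45
Evaluate root: (+ 45 12) = 57
Result: 57


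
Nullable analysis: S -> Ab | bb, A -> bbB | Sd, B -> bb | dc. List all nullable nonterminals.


A nonterminal is nullable iff some alternative derives ε (directly, or every symbol in it is nullable)
Nullable: {}


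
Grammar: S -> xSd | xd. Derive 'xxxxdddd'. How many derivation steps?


Derivation: S => xSd => xxSdd => xxxSddd => xxxxdddd
Steps: 4


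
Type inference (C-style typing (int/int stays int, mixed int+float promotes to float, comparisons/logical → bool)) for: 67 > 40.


Operand types: int > int
Rule: comparison yields bool
Result type: bool


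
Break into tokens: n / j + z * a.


Scan left to right, longest-match per lexeme
Tokens: ID(n), OP(/), ID(j), OP(+), ID(z), OP(*), ID(a)


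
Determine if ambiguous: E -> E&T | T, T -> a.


precedence layered via separate nonterminal T: deterministic
Unambiguous


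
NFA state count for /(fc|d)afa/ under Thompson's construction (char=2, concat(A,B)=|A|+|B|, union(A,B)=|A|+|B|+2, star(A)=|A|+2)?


Syntax tree has 6 char leaf(s), 1 union(s), 0 star(s)
chars contribute 6×2 = 12; each union adds +2; each star adds +2
Total: 12 + 2 + 0 = 14 states


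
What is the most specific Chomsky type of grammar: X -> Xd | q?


Left-linear: every RHS is a terminal or one nonterminal followed by a terminal
Classification: Type 3 (Regular)


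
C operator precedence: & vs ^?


'&' is bitwise AND (level 5); '^' is bitwise XOR (level 4)
Higher level binds tighter
'&' has higher precedence than '^'


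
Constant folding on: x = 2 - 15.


2 - 15 = -13 at compile time
Optimized: x = -13


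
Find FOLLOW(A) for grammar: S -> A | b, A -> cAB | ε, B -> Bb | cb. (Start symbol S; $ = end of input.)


$ ∈ FOLLOW(S). For each A -> αBβ: add FIRST(β)\{ε} to FOLLOW(B); if β nullable, add FOLLOW(A).
FOLLOW(A) = {$, c}


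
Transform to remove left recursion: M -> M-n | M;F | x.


Left-recursive alternatives: M-n, M;F; non-recursive: x
Introduce M': M -> xM', M' -> -nM' | ;FM' | ε


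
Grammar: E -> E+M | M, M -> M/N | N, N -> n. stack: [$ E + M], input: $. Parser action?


handle 'E+M' on top; lookahead ∈ FOLLOW(E) = {+, $}
Action: reduce (E -> E+M)


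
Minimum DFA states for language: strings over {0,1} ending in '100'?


Track the longest suffix of input matching a prefix of '100': 4 classes (prefixes of length 0..3)
Minimal DFA: 4 states


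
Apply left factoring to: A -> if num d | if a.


Common prefix: 'if'
Factored: A -> if A', A' -> num d | a


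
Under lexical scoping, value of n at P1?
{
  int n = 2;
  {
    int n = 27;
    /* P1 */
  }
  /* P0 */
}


n declared in the same block as P1
n = 27


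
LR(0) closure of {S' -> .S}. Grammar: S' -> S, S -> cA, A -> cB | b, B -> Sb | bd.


Start: S' -> .S
For each item with dot before a nonterminal B, add B -> .γ for every B-production
Closure: [S' -> .S, S -> .cA]


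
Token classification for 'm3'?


Pattern: letter/underscore followed by alphanumerics, not a keyword
Type: IDENTIFIER


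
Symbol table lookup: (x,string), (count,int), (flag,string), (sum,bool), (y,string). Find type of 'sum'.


Lookup 'sum' → type bool


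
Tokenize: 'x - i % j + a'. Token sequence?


Scan left to right, longest-match per lexeme
Tokens: ID(x), OP(-), ID(i), OP(%), ID(j), OP(+), ID(a)


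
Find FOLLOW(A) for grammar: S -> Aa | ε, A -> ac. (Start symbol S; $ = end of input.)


$ ∈ FOLLOW(S). For each A -> αBβ: add FIRST(β)\{ε} to FOLLOW(B); if β nullable, add FOLLOW(A).
FOLLOW(A) = {a}


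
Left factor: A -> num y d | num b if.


Common prefix: 'num'
Factored: A -> num A', A' -> y d | b if


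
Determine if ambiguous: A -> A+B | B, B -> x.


precedence layered via separate nonterminal B: deterministic
Unambiguous


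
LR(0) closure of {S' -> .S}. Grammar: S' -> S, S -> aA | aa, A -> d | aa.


Start: S' -> .S
For each item with dot before a nonterminal B, add B -> .γ for every B-production
Closure: [S' -> .S, S -> .aA, S -> .aa]


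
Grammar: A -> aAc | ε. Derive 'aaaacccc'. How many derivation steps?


Derivation: A => aAc => aaAcc => aaaAccc => aaaaAcccc => aaaacccc
Steps: 5


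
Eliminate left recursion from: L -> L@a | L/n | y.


Left-recursive alternatives: L@a, L/n; non-recursive: y
Introduce L': L -> yL', L' -> @aL' | /nL' | ε


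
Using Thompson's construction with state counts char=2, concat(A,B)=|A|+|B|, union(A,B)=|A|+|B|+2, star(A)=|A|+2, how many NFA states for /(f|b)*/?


Syntax tree has 2 char leaf(s), 1 union(s), 1 star(s)
chars contribute 2×2 = 4; each union adds +2; each star adds +2
Total: 4 + 2 + 2 = 8 states


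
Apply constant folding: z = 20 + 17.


20 + 17 = 37 at compile time
Optimized: z = 37


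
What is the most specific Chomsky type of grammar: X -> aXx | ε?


Single nonterminal LHS, but a^n x^n is not regular
Classification: Type 2 (Context-Free)


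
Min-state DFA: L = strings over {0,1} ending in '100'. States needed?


Track the longest suffix of input matching a prefix of '100': 4 classes (prefixes of length 0..3)
Minimal DFA: 4 states


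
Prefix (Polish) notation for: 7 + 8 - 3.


left-to-right (same/higher precedence on left): tree is (- (+ 7 8) 3)
Prefix: - + 7 8 3


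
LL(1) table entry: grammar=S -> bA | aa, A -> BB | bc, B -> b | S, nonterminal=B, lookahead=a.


For [B, a]: 'a' ∈ FIRST(S)
Entry: B -> S


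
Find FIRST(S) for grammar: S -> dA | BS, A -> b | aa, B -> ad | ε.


Per alternative of S: FIRST(dA) = {d}; FIRST(BS) = {a, d}
FIRST(S) = {a, d}


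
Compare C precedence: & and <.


'<' is relational (level 7); '&' is bitwise AND (level 5)
Higher level binds tighter
'<' has higher precedence than '&'


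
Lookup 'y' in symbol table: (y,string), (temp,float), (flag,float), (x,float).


Lookup 'y' → type string


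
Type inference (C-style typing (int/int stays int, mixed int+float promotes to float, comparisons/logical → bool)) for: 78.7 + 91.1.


Operand types: float + float
Rule: mixed int/float promotes to float; int/int stays int
Result type: float


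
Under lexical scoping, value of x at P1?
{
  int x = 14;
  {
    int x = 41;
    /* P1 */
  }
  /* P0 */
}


x declared in the same block as P1
x = 41


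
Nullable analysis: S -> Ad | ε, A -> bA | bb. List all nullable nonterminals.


A nonterminal is nullable iff some alternative derives ε (directly, or every symbol in it is nullable)
Nullable: {S}


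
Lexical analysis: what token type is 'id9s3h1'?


Pattern: letter/underscore followed by alphanumerics, not a keyword
Type: IDENTIFIER


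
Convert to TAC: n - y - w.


Break into single-operator statements:
t1 = n - y
t2 = t1 - w


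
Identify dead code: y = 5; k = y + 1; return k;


y is read by k's definition; k is returned
No dead code


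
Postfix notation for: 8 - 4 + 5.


Left to right (same or higher precedence on left)
Postfix: 8 4 - 5 +


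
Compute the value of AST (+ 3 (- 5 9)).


Evaluate inner: (- 5 9) = -4
Evaluate root: (+ 3 -4) = -1
Result: -1


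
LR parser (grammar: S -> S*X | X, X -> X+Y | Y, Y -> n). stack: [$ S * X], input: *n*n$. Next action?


handle 'S*X' on top; lookahead ∈ FOLLOW(S) = {*, $}
Action: reduce (S -> S*X)


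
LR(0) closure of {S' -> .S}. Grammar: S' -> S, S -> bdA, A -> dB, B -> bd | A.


Start: S' -> .S
For each item with dot before a nonterminal B, add B -> .γ for every B-production
Closure: [S' -> .S, S -> .bdA]


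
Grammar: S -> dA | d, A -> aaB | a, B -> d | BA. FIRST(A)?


Per alternative of A: FIRST(aaB) = {a}; FIRST(a) = {a}
FIRST(A) = {a}


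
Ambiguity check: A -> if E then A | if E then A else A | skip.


dangling else: 'if E then if E then skip else skip' parses two ways
Ambiguous


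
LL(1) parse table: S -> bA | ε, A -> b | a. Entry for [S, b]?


For [S, b]: 'b' ∈ FIRST(bA)
Entry: S -> bA


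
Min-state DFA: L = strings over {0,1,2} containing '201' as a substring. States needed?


KMP-style automaton: 3 progress states + 1 absorbing accept = 4
Minimal DFA: 4 states


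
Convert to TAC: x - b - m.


Break into single-operator statements:
t1 = x - b
t2 = t1 - m


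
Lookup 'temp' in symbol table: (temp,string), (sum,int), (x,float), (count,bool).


Lookup 'temp' → type string


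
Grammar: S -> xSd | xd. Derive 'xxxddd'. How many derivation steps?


Derivation: S => xSd => xxSdd => xxxddd
Steps: 3


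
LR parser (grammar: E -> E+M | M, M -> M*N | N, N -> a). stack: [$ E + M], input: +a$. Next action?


handle 'E+M' on top; lookahead ∈ FOLLOW(E) = {+, $}
Action: reduce (E -> E+M)


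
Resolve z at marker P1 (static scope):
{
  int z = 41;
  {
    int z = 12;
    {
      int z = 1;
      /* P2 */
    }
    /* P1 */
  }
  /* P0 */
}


z declared in the same block as P1
z = 12


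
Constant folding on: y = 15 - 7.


15 - 7 = 8 at compile time
Optimized: y = 8


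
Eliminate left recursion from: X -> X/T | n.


Left-recursive alternatives: X/T; non-recursive: n
Introduce X': X -> nX', X' -> /TX' | ε


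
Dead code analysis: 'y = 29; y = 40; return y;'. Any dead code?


first assignment to y is overwritten before any read
Dead: 'y = 29'


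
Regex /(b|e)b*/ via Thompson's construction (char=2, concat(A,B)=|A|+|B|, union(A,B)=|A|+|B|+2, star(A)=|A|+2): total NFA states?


Syntax tree has 3 char leaf(s), 1 union(s), 1 star(s)
chars contribute 3×2 = 6; each union adds +2; each star adds +2
Total: 6 + 2 + 2 = 10 states


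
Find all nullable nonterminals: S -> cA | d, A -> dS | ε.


A nonterminal is nullable iff some alternative derives ε (directly, or every symbol in it is nullable)
Nullable: {A}


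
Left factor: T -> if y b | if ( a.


Common prefix: 'if'
Factored: T -> if T', T' -> y b | ( a


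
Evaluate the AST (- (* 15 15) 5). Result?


Evaluate inner: (* 15 15) = 225
Evaluate root: (- 225 5) = 220
Result: 220


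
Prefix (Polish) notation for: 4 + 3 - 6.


left-to-right (same/higher precedence on left): tree is (- (+ 4 3) 6)
Prefix: - + 4 3 6


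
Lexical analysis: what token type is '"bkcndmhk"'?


Pattern: double-quoted sequence
Type: STRING_LITERAL


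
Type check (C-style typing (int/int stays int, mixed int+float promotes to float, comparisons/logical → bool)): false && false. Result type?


Operand types: bool && bool
Rule: logical operators take bool operands and yield bool
Result type: bool


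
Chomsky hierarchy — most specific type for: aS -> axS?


LHS has context (more than one symbol) and |LHS| ≤ |RHS|
Classification: Type 1 (Context-Sensitive)


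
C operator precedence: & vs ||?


'&' is bitwise AND (level 5); '||' is logical OR (level 1)
Higher level binds tighter
'&' has higher precedence than '||'


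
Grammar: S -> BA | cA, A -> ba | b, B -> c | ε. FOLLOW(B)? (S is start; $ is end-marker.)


$ ∈ FOLLOW(S). For each A -> αBβ: add FIRST(β)\{ε} to FOLLOW(B); if β nullable, add FOLLOW(A).
FOLLOW(B) = {b}


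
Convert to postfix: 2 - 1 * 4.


* has higher precedence, evaluate 1*4 first
Postfix: 2 1 4 * -


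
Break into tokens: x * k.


Scan left to right, longest-match per lexeme
Tokens: ID(x), OP(*), ID(k)


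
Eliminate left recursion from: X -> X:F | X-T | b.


Left-recursive alternatives: X:F, X-T; non-recursive: b
Introduce X': X -> bX', X' -> :FX' | -TX' | ε


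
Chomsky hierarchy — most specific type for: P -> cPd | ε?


Single nonterminal LHS, but c^n d^n is not regular
Classification: Type 2 (Context-Free)


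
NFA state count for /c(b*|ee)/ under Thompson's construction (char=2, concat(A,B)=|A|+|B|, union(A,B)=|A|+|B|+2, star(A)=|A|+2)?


Syntax tree has 4 char leaf(s), 1 union(s), 1 star(s)
chars contribute 4×2 = 8; each union adds +2; each star adds +2
Total: 8 + 2 + 2 = 12 states


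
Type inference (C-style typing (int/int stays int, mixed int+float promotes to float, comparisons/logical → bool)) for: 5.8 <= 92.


Operand types: float <= int
Rule: comparison yields bool
Result type: bool


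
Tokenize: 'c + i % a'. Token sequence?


Scan left to right, longest-match per lexeme
Tokens: ID(c), OP(+), ID(i), OP(%), ID(a)


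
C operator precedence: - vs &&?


'-' is additive (level 9); '&&' is logical AND (level 2)
Higher level binds tighter
'-' has higher precedence than '&&'


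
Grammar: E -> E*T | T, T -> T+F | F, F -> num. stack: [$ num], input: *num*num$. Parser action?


'num' on top is the handle for F -> num
Action: reduce (F -> num)


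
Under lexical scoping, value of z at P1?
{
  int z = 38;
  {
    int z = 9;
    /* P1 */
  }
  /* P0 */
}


z declared in the same block as P1
z = 9


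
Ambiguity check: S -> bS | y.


right-linear, alternatives start with distinct terminals 'b' vs 'y': unique leftmost derivation
Unambiguous


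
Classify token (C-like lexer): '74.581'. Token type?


Pattern: digits with a decimal point
Type: FLOAT_LITERAL


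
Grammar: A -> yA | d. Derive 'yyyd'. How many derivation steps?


Derivation: A => yA => yyA => yyyA => yyyd
Steps: 4


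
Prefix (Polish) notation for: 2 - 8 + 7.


left-to-right (same/higher precedence on left): tree is (+ (- 2 8) 7)
Prefix: + - 2 8 7


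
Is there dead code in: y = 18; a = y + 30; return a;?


y is read by a's definition; a is returned
No dead code


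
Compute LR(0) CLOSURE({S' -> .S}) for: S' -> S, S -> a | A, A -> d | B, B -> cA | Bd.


Start: S' -> .S
For each item with dot before a nonterminal B, add B -> .γ for every B-production
Closure: [S' -> .S, S -> .a, S -> .A, A -> .d, A -> .B, B -> .cA, B -> .Bd]


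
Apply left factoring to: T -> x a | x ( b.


Common prefix: 'x'
Factored: T -> x T', T' -> a | ( b


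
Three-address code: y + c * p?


Break into single-operator statements:
t1 = c * p
t2 = y + t1


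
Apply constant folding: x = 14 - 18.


14 - 18 = -4 at compile time
Optimized: x = -4


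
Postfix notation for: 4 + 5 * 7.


* has higher precedence, evaluate 5*7 first
Postfix: 4 5 7 * +


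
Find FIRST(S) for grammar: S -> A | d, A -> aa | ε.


Per alternative of S: FIRST(A) = {a, ε}; FIRST(d) = {d}
FIRST(S) = {a, d, ε}


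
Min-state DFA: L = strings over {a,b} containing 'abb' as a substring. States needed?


KMP-style automaton: 3 progress states + 1 absorbing accept = 4
Minimal DFA: 4 states


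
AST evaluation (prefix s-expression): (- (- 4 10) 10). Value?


Evaluate inner: (- 4 10) = -6
Evaluate root: (- -6 10) = -16
Result: -16


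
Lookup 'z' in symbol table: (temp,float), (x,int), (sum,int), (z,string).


Lookup 'z' → type string


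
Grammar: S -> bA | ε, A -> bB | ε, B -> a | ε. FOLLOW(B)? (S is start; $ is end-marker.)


$ ∈ FOLLOW(S). For each A -> αBβ: add FIRST(β)\{ε} to FOLLOW(B); if β nullable, add FOLLOW(A).
FOLLOW(B) = {$}


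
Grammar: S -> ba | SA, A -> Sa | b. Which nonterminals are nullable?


A nonterminal is nullable iff some alternative derives ε (directly, or every symbol in it is nullable)
Nullable: {}


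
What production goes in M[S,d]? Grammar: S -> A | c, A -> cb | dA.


For [S, d]: 'd' ∈ FIRST(A)
Entry: S -> A


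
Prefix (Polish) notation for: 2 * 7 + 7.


left-to-right (same/higher precedence on left): tree is (+ (* 2 7) 7)
Prefix: + * 2 7 7


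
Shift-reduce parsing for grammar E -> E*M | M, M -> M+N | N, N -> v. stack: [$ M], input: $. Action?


lookahead ∉ {+} so M won't extend; reduce E -> M
Action: reduce (E -> M)


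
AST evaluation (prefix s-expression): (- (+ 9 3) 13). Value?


Evaluate inner: (+ 9 3) = 12
Evaluate root: (- 12 13) = -1
Result: -1


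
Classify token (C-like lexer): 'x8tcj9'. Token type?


Pattern: letter/underscore followed by alphanumerics, not a keyword
Type: IDENTIFIER


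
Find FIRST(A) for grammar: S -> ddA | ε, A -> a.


Per alternative of A: FIRST(a) = {a}
FIRST(A) = {a}


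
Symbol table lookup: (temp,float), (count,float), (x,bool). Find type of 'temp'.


Lookup 'temp' → type float


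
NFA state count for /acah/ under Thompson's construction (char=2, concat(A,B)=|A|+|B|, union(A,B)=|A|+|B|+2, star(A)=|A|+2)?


Syntax tree has 4 char leaf(s), 0 union(s), 0 star(s)
chars contribute 4×2 = 8; each union adds +2; each star adds +2
Total: 8 + 0 + 0 = 8 states


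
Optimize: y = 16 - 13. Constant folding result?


16 - 13 = 3 at compile time
Optimized: y = 3


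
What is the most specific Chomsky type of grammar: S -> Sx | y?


Left-linear: every RHS is a terminal or one nonterminal followed by a terminal
Classification: Type 3 (Regular)


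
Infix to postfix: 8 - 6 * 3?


* has higher precedence, evaluate 6*3 first
Postfix: 8 6 3 * -


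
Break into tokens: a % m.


Scan left to right, longest-match per lexeme
Tokens: ID(a), OP(%), ID(m)


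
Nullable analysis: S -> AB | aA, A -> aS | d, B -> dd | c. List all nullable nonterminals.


A nonterminal is nullable iff some alternative derives ε (directly, or every symbol in it is nullable)
Nullable: {}


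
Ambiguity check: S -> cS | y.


right-linear, alternatives start with distinct terminals 'c' vs 'y': unique leftmost derivation
Unambiguous


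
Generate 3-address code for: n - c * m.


Break into single-operator statements:
t1 = c * m
t2 = n - t1


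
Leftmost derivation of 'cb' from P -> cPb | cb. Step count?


Derivation: P => cb
Steps: 1


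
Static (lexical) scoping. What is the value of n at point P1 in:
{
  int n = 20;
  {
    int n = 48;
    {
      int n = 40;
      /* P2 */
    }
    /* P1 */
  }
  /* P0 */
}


n declared in the same block as P1
n = 48


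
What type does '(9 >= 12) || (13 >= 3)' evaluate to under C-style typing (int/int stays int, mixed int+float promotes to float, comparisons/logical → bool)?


Operand types: bool || bool
Rule: logical operators take bool operands and yield bool
Result type: bool


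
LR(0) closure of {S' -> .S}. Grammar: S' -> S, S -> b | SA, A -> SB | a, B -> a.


Start: S' -> .S
For each item with dot before a nonterminal B, add B -> .γ for every B-production
Closure: [S' -> .S, S -> .b, S -> .SA]


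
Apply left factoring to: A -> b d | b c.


Common prefix: 'b'
Factored: A -> b A', A' -> d | c


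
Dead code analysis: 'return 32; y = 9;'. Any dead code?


statement follows a return and is unreachable
Dead: 'y = 9'


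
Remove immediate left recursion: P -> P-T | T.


Left-recursive alternatives: P-T; non-recursive: T
Introduce P': P -> TP', P' -> -TP' | ε


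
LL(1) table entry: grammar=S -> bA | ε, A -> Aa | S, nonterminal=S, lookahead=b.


For [S, b]: 'b' ∈ FIRST(bA)
Entry: S -> bA


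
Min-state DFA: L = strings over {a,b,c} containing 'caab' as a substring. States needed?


KMP-style automaton: 4 progress states + 1 absorbing accept = 5
Minimal DFA: 5 states


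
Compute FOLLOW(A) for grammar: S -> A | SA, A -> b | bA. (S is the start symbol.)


$ ∈ FOLLOW(S). For each A -> αBβ: add FIRST(β)\{ε} to FOLLOW(B); if β nullable, add FOLLOW(A).
FOLLOW(A) = {$, b}


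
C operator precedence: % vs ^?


'%' is multiplicative (level 10); '^' is bitwise XOR (level 4)
Higher level binds tighter
'%' has higher precedence than '^'


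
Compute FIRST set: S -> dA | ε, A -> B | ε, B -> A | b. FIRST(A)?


Per alternative of A: FIRST(B) = {b, ε}; FIRST(ε) = {ε}
FIRST(A) = {b, ε}


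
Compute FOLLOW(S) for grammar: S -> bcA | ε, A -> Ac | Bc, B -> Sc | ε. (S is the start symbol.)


$ ∈ FOLLOW(S). For each A -> αBβ: add FIRST(β)\{ε} to FOLLOW(B); if β nullable, add FOLLOW(A).
FOLLOW(S) = {$, c}


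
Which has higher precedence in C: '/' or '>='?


'/' is multiplicative (level 10); '>=' is relational (level 7)
Higher level binds tighter
'/' has higher precedence than '>='


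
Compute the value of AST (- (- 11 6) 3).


Evaluate inner: (- 11 6) = 5
Evaluate root: (- 5 3) = 2
Result: 2


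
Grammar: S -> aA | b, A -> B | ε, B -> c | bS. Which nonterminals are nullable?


A nonterminal is nullable iff some alternative derives ε (directly, or every symbol in it is nullable)
Nullable: {A}


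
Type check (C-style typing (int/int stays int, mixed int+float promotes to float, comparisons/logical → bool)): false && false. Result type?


Operand types: bool && bool
Rule: logical operators take bool operands and yield bool
Result type: bool


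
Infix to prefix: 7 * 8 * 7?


left-to-right (same/higher precedence on left): tree is (* (* 7 8) 7)
Prefix: * * 7 8 7


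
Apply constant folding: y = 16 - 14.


16 - 14 = 2 at compile time
Optimized: y = 2


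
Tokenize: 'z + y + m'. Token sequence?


Scan left to right, longest-match per lexeme
Tokens: ID(z), OP(+), ID(y), OP(+), ID(m)


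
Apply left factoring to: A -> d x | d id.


Common prefix: 'd'
Factored: A -> d A', A' -> x | id


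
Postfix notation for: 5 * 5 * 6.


Left to right (same or higher precedence on left)
Postfix: 5 5 * 6 *


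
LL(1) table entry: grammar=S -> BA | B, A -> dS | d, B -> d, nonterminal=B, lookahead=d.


For [B, d]: 'd' ∈ FIRST(d)
Entry: B -> d


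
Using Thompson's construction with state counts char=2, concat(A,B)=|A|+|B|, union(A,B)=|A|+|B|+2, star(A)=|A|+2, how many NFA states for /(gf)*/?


Syntax tree has 2 char leaf(s), 0 union(s), 1 star(s)
chars contribute 2×2 = 4; each union adds +2; each star adds +2
Total: 4 + 0 + 2 = 6 states


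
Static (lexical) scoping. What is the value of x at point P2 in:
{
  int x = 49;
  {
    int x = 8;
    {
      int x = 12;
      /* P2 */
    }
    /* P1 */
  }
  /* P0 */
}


x declared in the same block as P2
x = 12


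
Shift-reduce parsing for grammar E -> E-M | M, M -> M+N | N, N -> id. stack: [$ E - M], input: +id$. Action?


'+' can extend M; shift to build M -> M+N
Action: shift


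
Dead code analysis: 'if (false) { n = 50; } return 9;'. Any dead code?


condition is constant false, so the whole block is unreachable
Dead: 'if (false) { n = 50; }'


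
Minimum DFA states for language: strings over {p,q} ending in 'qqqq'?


Track the longest suffix of input matching a prefix of 'qqqq': 5 classes (prefixes of length 0..4)
Minimal DFA: 5 states


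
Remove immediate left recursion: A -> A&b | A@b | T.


Left-recursive alternatives: A&b, A@b; non-recursive: T
Introduce A': A -> TA', A' -> &bA' | @bA' | ε


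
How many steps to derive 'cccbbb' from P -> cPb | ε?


Derivation: P => cPb => ccPbb => cccPbbb => cccbbb
Steps: 4


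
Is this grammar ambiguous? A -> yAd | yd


balanced y^n…d^n: each string has a unique parse
Unambiguous


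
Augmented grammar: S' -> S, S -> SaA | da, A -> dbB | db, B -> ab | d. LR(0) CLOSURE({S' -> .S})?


Start: S' -> .S
For each item with dot before a nonterminal B, add B -> .γ for every B-production
Closure: [S' -> .S, S -> .SaA, S -> .da]


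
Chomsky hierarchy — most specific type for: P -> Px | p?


Left-linear: every RHS is a terminal or one nonterminal followed by a terminal
Classification: Type 3 (Regular)


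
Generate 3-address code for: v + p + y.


Break into single-operator statements:
t1 = v + p
t2 = t1 + y


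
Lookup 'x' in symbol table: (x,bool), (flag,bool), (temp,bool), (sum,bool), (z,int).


Lookup 'x' → type bool


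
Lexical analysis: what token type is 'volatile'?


Pattern: reserved word
Type: KEYWORD


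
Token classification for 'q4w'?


Pattern: letter/underscore followed by alphanumerics, not a keyword
Type: IDENTIFIER


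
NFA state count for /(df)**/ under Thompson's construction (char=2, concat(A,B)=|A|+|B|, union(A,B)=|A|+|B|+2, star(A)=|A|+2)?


Syntax tree has 2 char leaf(s), 0 union(s), 2 star(s)
chars contribute 2×2 = 4; each union adds +2; each star adds +2
Total: 4 + 0 + 4 = 8 states


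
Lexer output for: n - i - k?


Scan left to right, longest-match per lexeme
Tokens: ID(n), OP(-), ID(i), OP(-), ID(k)


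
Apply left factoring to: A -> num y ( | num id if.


Common prefix: 'num'
Factored: A -> num A', A' -> y ( | id if


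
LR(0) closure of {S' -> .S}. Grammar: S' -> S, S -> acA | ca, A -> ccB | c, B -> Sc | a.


Start: S' -> .S
For each item with dot before a nonterminal B, add B -> .γ for every B-production
Closure: [S' -> .S, S -> .acA, S -> .ca]


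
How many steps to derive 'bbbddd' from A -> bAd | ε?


Derivation: A => bAd => bbAdd => bbbAddd => bbbddd
Steps: 4


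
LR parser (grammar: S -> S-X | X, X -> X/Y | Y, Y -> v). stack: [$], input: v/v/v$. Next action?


no handle on stack; shift 'v'
Action: shift


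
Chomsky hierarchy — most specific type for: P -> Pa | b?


Left-linear: every RHS is a terminal or one nonterminal followed by a terminal
Classification: Type 3 (Regular)


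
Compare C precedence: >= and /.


'/' is multiplicative (level 10); '>=' is relational (level 7)
Higher level binds tighter
'/' has higher precedence than '>='


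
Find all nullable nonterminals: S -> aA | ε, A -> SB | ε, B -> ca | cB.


A nonterminal is nullable iff some alternative derives ε (directly, or every symbol in it is nullable)
Nullable: {A, S}


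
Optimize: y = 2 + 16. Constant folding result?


2 + 16 = 18 at compile time
Optimized: y = 18


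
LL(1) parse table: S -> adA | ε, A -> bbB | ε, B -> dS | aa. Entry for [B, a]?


For [B, a]: 'a' ∈ FIRST(aa)
Entry: B -> aa


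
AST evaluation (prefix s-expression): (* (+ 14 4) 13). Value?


Evaluate inner: (+ 14 4) = 18
Evaluate root: (* 18 13) = 234
Result: 234


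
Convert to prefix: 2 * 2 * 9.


left-to-right (same/higher precedence on left): tree is (* (* 2 2) 9)
Prefix: * * 2 2 9


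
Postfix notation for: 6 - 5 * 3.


* has higher precedence, evaluate 5*3 first
Postfix: 6 5 3 * -


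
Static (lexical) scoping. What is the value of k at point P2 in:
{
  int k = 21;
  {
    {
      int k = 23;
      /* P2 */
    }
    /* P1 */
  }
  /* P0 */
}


k declared in the same block as P2
k = 23


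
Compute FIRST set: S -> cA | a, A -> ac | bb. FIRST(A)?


Per alternative of A: FIRST(ac) = {a}; FIRST(bb) = {b}
FIRST(A) = {a, b}


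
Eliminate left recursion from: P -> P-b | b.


Left-recursive alternatives: P-b; non-recursive: b
Introduce P': P -> bP', P' -> -bP' | ε


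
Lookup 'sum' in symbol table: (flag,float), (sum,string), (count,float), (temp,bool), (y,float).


Lookup 'sum' → type string


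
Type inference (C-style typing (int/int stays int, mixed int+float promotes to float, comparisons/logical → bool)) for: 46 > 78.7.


Operand types: int > float
Rule: comparison yields bool
Result type: bool


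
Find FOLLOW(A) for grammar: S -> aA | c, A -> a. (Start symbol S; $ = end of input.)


$ ∈ FOLLOW(S). For each A -> αBβ: add FIRST(β)\{ε} to FOLLOW(B); if β nullable, add FOLLOW(A).
FOLLOW(A) = {$}


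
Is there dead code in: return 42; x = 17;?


statement follows a return and is unreachable
Dead: 'x = 17'


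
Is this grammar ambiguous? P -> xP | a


right-linear, alternatives start with distinct terminals 'x' vs 'a': unique leftmost derivation
Unambiguous


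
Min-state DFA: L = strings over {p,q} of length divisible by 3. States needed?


Track length mod 3: states 0..2, accept at 0
Minimal DFA: 3 states


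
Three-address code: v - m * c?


Break into single-operator statements:
t1 = m * c
t2 = v - t1


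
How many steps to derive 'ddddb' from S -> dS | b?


Derivation: S => dS => ddS => dddS => ddddS => ddddb
Steps: 5


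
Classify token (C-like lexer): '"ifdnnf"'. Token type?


Pattern: double-quoted sequence
Type: STRING_LITERAL


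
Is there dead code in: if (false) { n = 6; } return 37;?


condition is constant false, so the whole block is unreachable
Dead: 'if (false) { n = 6; }'


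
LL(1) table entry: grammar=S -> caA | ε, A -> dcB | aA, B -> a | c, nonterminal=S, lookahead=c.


For [S, c]: 'c' ∈ FIRST(caA)
Entry: S -> caA


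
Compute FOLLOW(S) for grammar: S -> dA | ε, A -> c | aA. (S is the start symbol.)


$ ∈ FOLLOW(S). For each A -> αBβ: add FIRST(β)\{ε} to FOLLOW(B); if β nullable, add FOLLOW(A).
FOLLOW(S) = {$}


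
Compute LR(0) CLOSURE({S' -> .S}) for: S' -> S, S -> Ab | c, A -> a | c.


Start: S' -> .S
For each item with dot before a nonterminal B, add B -> .γ for every B-production
Closure: [S' -> .S, S -> .Ab, S -> .c, A -> .a, A -> .c]


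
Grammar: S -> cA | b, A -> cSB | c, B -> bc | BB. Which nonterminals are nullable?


A nonterminal is nullable iff some alternative derives ε (directly, or every symbol in it is nullable)
Nullable: {}


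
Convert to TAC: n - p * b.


Break into single-operator statements:
t1 = p * b
t2 = n - t1


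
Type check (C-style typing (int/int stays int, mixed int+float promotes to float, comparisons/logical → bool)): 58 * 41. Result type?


Operand types: int * int
Rule: mixed int/float promotes to float; int/int stays int
Result type: int


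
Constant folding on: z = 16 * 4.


16 * 4 = 64 at compile time
Optimized: z = 64


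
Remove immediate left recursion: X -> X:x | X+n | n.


Left-recursive alternatives: X:x, X+n; non-recursive: n
Introduce X': X -> nX', X' -> :xX' | +nX' | ε


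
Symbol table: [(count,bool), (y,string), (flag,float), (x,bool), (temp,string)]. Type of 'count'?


Lookup 'count' → type bool


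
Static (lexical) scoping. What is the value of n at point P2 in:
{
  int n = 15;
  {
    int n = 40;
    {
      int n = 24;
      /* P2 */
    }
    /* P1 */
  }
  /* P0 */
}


n declared in the same block as P2
n = 24


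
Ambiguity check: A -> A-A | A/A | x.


'x-x/x' has two parse trees (no precedence encoded between - and /)
Ambiguous


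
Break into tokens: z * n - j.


Scan left to right, longest-match per lexeme
Tokens: ID(z), OP(*), ID(n), OP(-), ID(j)


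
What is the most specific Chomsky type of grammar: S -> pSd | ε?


Single nonterminal LHS, but p^n d^n is not regular
Classification: Type 2 (Context-Free)


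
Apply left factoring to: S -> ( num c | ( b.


Common prefix: '('
Factored: S -> ( S', S' -> num c | b


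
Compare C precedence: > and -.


'-' is additive (level 9); '>' is relational (level 7)
Higher level binds tighter
'-' has higher precedence than '>'


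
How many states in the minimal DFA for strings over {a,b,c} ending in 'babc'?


Track the longest suffix of input matching a prefix of 'babc': 5 classes (prefixes of length 0..4)
Minimal DFA: 5 states


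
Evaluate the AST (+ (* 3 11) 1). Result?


Evaluate inner: (* 3 11) = 33
Evaluate root: (+ 33 1) = 34
Result: 34


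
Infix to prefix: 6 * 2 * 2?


left-to-right (same/higher precedence on left): tree is (* (* 6 2) 2)
Prefix: * * 6 2 2


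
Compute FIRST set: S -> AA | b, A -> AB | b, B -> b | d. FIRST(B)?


Per alternative of B: FIRST(b) = {b}; FIRST(d) = {d}
FIRST(B) = {b, d}


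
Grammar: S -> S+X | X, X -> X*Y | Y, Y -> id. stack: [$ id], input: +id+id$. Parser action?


'id' on top is the handle for Y -> id
Action: reduce (Y -> id)


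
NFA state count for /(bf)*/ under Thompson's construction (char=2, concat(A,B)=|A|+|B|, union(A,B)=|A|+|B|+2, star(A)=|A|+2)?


Syntax tree has 2 char leaf(s), 0 union(s), 1 star(s)
chars contribute 2×2 = 4; each union adds +2; each star adds +2
Total: 4 + 0 + 2 = 6 states


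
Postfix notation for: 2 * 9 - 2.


Left to right (same or higher precedence on left)
Postfix: 2 9 * 2 -


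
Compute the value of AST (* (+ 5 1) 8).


Evaluate inner: (+ 5 1) = 6
Evaluate root: (* 6 8) = 48
Result: 48


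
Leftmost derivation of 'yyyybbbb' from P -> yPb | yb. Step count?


Derivation: P => yPb => yyPbb => yyyPbbb => yyyybbbb
Steps: 4


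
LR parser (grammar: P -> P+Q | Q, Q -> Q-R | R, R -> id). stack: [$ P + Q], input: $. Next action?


handle 'P+Q' on top; lookahead ∈ FOLLOW(P) = {+, $}
Action: reduce (P -> P+Q)


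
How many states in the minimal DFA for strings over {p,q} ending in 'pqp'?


Track the longest suffix of input matching a prefix of 'pqp': 4 classes (prefixes of length 0..3)
Minimal DFA: 4 states


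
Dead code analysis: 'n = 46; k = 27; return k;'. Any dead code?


n is assigned but never read
Dead: 'n = 46'


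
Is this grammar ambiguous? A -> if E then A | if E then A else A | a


dangling else: 'if E then if E then a else a' parses two ways
Ambiguous


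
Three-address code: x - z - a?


Break into single-operator statements:
t1 = x - z
t2 = t1 - a


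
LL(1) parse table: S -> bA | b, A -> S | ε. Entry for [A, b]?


For [A, b]: 'b' ∈ FIRST(S)
Entry: A -> S


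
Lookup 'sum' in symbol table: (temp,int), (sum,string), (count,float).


Lookup 'sum' → type string


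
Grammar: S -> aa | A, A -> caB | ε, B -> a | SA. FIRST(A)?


Per alternative of A: FIRST(caB) = {c}; FIRST(ε) = {ε}
FIRST(A) = {c, ε}


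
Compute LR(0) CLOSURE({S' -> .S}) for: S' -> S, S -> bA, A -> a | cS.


Start: S' -> .S
For each item with dot before a nonterminal B, add B -> .γ for every B-production
Closure: [S' -> .S, S -> .bA]


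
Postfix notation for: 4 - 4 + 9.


Left to right (same or higher precedence on left)
Postfix: 4 4 - 9 +


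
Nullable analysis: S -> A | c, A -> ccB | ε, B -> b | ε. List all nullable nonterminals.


A nonterminal is nullable iff some alternative derives ε (directly, or every symbol in it is nullable)
Nullable: {A, B, S}


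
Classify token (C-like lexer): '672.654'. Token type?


Pattern: digits with a decimal point
Type: FLOAT_LITERAL


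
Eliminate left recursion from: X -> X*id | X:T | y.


Left-recursive alternatives: X*id, X:T; non-recursive: y
Introduce X': X -> yX', X' -> *idX' | :TX' | ε


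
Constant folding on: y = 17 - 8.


17 - 8 = 9 at compile time
Optimized: y = 9


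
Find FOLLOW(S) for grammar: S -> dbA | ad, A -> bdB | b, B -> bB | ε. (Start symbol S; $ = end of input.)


$ ∈ FOLLOW(S). For each A -> αBβ: add FIRST(β)\{ε} to FOLLOW(B); if β nullable, add FOLLOW(A).
FOLLOW(S) = {$}


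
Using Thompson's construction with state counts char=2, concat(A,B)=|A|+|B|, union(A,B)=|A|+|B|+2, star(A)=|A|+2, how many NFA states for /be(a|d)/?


Syntax tree has 4 char leaf(s), 1 union(s), 0 star(s)
chars contribute 4×2 = 8; each union adds +2; each star adds +2
Total: 8 + 2 + 0 = 10 states


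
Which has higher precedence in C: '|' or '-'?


'-' is additive (level 9); '|' is bitwise OR (level 3)
Higher level binds tighter
'-' has higher precedence than '|'


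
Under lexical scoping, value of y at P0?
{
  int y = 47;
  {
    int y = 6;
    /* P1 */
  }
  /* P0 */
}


y declared in the same block as P0
y = 47


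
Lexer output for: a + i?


Scan left to right, longest-match per lexeme
Tokens: ID(a), OP(+), ID(i)


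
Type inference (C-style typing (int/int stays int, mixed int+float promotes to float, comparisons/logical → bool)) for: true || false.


Operand types: bool || bool
Rule: logical operators take bool operands and yield bool
Result type: bool


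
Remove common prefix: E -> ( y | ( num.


Common prefix: '('
Factored: E -> ( E', E' -> y | num


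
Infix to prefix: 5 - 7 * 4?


'*' binds tighter: tree is (- 5 (* 7 4))
Prefix: - 5 * 7 4


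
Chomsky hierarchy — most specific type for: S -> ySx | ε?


Single nonterminal LHS, but y^n x^n is not regular
Classification: Type 2 (Context-Free)


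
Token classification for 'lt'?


Pattern: letter/underscore followed by alphanumerics, not a keyword
Type: IDENTIFIER


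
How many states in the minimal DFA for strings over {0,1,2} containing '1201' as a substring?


KMP-style automaton: 4 progress states + 1 absorbing accept = 5
Minimal DFA: 5 states


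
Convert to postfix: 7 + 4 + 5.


Left to right (same or higher precedence on left)
Postfix: 7 4 + 5 +


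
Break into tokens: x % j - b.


Scan left to right, longest-match per lexeme
Tokens: ID(x), OP(%), ID(j), OP(-), ID(b)


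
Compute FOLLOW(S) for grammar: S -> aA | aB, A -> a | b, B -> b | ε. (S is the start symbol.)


$ ∈ FOLLOW(S). For each A -> αBβ: add FIRST(β)\{ε} to FOLLOW(B); if β nullable, add FOLLOW(A).
FOLLOW(S) = {$}


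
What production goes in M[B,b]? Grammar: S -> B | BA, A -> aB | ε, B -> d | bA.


For [B, b]: 'b' ∈ FIRST(bA)
Entry: B -> bA


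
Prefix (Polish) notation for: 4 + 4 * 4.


'*' binds tighter: tree is (+ 4 (* 4 4))
Prefix: + 4 * 4 4


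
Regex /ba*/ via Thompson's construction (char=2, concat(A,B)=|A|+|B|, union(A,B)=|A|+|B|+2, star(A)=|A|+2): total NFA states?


Syntax tree has 2 char leaf(s), 0 union(s), 1 star(s)
chars contribute 2×2 = 4; each union adds +2; each star adds +2
Total: 4 + 0 + 2 = 6 states


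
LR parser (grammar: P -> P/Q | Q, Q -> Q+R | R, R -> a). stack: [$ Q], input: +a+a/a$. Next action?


shift '+' to continue Q -> Q+R
Action: shift


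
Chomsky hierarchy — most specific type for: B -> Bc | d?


Left-linear: every RHS is a terminal or one nonterminal followed by a terminal
Classification: Type 3 (Regular)


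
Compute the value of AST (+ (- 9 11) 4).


Evaluate inner: (- 9 11) = -2
Evaluate root: (+ -2 4) = 2
Result: 2
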